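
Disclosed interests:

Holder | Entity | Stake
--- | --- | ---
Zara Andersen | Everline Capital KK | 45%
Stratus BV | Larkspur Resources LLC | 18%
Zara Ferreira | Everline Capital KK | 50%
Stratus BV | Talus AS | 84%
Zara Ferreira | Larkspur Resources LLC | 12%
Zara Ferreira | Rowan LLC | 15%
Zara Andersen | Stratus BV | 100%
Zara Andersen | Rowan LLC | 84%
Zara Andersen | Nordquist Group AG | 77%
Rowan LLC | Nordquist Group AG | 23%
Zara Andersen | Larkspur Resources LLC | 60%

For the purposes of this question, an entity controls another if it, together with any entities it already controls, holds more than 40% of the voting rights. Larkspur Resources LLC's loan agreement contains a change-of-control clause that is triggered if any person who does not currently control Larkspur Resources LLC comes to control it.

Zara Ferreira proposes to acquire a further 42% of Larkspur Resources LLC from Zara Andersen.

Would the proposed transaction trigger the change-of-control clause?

Yes

The purchase adds only to Zara Ferreira's holdings (Zara Andersen's stake shrinks), so Zara Ferreira is the only person who could newly come to control Larkspur.
Zara Ferreira holds 50% of Everline, so Zara Ferreira controls Everline.
In Larkspur, Zara Ferreira's side holds only 12%, not > 40%.
So before the transaction, Zara Ferreira does not control Larkspur.
After the purchase, Zara Ferreira's direct stake in Larkspur rises to 12% + 42% = 54%, and Zara Andersen's stake falls to 18%.
Zara Ferreira holds 54% of Larkspur, so Zara Ferreira controls Larkspur.
Zara Ferreira did not control Larkspur before and does after, so the clause is triggered.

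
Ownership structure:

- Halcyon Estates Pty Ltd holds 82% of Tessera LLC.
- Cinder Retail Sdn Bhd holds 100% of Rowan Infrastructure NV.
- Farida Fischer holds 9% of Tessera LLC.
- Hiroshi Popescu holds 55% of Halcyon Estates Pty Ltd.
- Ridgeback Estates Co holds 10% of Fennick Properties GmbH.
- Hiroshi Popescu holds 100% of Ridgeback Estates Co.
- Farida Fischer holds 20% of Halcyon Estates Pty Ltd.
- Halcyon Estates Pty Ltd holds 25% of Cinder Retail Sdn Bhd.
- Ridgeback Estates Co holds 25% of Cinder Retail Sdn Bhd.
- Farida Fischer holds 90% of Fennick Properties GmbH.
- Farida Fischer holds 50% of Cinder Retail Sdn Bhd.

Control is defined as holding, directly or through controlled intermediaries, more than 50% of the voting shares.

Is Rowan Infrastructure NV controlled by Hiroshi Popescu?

Hiroshi holds 100% of Ridgeback, so Hiroshi controls Ridgeback.
Hiroshi holds 55% of Halcyon, so Hiroshi controls Halcyon.
Halcyon holds 82% of Tessera, so Hiroshi controls Tessera.
Neither Hiroshi nor any entity Hiroshi controls holds any voting interest in Rowan.
So Hiroshi does not control Rowan.

No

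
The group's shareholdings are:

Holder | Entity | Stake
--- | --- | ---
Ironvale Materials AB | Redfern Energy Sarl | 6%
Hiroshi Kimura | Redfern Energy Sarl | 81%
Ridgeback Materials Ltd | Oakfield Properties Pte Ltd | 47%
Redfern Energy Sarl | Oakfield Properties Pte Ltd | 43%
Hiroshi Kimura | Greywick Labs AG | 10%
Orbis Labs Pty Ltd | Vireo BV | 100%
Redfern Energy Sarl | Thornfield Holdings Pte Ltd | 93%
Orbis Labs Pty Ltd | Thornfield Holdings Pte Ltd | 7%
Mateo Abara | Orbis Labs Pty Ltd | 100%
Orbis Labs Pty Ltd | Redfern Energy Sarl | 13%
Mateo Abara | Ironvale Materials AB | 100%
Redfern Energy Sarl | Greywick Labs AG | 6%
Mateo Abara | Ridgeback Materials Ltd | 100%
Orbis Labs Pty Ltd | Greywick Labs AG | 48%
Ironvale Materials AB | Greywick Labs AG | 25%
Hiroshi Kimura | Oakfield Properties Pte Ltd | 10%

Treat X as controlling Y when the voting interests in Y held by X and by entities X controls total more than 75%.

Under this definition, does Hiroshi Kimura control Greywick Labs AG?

No

Hiroshi holds 81% of Redfern, so Hiroshi controls Redfern.
Redfern holds 93% of Thornfield, so Hiroshi controls Thornfield.
In Greywick, Hiroshi's side holds only 10% + 6% = 16%, not > 75%.
So Hiroshi does not control Greywick.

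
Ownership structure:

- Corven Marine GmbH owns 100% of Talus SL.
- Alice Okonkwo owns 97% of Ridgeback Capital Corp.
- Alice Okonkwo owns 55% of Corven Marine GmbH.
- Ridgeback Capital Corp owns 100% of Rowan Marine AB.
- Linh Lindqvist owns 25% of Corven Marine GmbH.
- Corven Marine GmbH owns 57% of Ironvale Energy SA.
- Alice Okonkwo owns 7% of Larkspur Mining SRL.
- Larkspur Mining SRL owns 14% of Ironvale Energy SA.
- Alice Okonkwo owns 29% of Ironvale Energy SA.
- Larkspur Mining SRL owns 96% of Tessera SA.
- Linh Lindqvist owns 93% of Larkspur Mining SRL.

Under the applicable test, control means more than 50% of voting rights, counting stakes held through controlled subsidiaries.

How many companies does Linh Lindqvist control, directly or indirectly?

Linh holds 93% of Larkspur, so Linh controls Larkspur.
Larkspur holds 96% of Tessera, so Linh controls Tessera.
No other company's threshold is met.
Linh controls 2 companies.

2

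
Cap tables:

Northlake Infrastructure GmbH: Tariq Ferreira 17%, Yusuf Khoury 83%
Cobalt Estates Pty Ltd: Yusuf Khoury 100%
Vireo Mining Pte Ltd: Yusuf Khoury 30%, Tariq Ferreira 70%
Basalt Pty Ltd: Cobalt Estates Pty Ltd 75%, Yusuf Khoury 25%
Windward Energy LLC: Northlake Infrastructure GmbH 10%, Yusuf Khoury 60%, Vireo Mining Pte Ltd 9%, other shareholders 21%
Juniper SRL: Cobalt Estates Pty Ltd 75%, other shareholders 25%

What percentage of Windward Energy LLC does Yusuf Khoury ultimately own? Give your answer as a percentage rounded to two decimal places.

Yusuf reaches Windward along 3 paths.
Via Northlake: 83% × 10% = 8.3%.
Direct stake: 60% = 60%.
Via Vireo: 30% × 9% = 2.7%.
Total: 8.3% + 60% + 2.7% = 71%.
Rounded: 71.00%.

71.00%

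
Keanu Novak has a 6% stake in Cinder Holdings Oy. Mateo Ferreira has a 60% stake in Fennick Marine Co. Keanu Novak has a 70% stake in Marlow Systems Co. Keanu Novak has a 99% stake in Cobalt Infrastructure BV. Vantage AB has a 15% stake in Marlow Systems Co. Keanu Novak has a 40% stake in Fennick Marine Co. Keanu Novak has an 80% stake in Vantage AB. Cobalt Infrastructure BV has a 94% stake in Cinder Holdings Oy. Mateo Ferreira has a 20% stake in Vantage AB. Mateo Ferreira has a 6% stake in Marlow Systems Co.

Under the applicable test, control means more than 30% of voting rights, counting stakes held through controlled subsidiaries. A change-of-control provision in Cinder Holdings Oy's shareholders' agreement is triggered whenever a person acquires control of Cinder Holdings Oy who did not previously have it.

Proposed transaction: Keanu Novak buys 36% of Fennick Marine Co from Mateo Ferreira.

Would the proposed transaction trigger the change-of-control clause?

No

The purchase adds only to Keanu's holdings (Mateo's stake shrinks), so Keanu is the only person who could newly come to control Cinder.
Keanu holds 99% of Cobalt, so Keanu controls Cobalt.
Cobalt and Keanu together hold 94% + 6% = 100% of Cinder, so Keanu controls Cinder.
So Keanu already controls Cinder before the transaction.
After the purchase, Keanu's direct stake in Fennick rises to 40% + 36% = 76%, and Mateo's stake falls to 24%.
Keanu controlled Cinder already, so this is not a new person acquiring control; every other person's position is unchanged or reduced.
No new person acquires control, so the clause is not triggered.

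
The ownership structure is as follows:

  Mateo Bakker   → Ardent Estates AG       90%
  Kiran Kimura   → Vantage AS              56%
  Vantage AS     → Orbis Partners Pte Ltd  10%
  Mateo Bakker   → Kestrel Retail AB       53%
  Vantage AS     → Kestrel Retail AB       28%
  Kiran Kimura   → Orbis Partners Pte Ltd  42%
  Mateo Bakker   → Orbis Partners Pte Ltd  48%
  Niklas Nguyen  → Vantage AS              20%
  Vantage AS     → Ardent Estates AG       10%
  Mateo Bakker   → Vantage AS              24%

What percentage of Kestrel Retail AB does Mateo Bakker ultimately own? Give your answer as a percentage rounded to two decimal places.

59.72%

Mateo reaches Kestrel along 2 paths.
Direct stake: 53% = 53%.
Via Vantage: 24% × 28% = 6.72%.
Total: 53% + 6.72% = 59.72%.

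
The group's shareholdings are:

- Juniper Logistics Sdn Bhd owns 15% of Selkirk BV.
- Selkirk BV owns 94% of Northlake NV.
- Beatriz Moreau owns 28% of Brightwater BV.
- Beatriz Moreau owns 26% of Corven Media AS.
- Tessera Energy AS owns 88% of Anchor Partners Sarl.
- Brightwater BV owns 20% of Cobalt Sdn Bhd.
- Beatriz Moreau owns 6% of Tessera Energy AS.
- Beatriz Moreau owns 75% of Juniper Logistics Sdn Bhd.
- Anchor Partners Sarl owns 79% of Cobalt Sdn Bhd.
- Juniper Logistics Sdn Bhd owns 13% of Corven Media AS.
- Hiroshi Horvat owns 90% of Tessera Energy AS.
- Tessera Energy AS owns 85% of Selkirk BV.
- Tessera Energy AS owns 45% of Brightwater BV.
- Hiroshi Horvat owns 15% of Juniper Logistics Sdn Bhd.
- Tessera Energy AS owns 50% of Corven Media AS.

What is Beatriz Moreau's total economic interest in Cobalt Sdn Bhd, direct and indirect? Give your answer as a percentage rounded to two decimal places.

Beatriz reaches Cobalt along 3 paths.
Via Tessera → Brightwater: 6% × 45% × 20% = 0.54%.
Via Brightwater: 28% × 20% = 5.6%.
Via Tessera → Anchor: 6% × 88% × 79% = 4.1712%.
Total: 0.54% + 5.6% + 4.1712% = 10.3112%.
Rounded: 10.31%.

10.31%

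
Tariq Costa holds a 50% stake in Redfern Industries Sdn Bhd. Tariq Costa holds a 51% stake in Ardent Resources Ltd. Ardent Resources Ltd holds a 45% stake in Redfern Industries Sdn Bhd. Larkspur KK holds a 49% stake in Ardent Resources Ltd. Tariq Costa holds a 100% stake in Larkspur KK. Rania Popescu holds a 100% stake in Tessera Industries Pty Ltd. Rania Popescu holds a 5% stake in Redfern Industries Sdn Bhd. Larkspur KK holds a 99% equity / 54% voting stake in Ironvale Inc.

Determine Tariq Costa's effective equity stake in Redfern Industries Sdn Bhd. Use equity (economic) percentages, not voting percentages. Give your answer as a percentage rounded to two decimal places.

Tariq reaches Redfern along 3 paths.
Via Larkspur → Ardent: 100% × 49% × 45% = 22.05%.
Via Ardent: 51% × 45% = 22.95%.
Direct stake: 50% = 50%.
Total: 22.05% + 22.95% + 50% = 95%.
Rounded: 95.00%.

95.00%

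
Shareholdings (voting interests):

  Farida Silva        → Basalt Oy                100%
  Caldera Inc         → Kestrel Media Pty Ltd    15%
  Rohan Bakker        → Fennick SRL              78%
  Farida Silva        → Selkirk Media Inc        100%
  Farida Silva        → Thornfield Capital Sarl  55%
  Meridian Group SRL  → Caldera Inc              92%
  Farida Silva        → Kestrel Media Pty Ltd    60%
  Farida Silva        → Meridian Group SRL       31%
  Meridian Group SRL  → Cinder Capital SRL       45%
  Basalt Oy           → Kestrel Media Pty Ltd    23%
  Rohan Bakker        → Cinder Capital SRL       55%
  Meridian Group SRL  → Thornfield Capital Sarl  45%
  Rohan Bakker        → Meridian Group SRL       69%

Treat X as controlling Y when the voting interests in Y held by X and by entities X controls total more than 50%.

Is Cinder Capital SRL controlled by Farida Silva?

No

Farida holds 100% of Basalt, so Farida controls Basalt.
Farida holds 100% of Selkirk, so Farida controls Selkirk.
Farida holds 55% of Thornfield, so Farida controls Thornfield.
Farida and Basalt together hold 60% + 23% = 83% of Kestrel, so Farida controls Kestrel.
Neither Farida nor any entity Farida controls holds any voting interest in Cinder.
So Farida does not control Cinder.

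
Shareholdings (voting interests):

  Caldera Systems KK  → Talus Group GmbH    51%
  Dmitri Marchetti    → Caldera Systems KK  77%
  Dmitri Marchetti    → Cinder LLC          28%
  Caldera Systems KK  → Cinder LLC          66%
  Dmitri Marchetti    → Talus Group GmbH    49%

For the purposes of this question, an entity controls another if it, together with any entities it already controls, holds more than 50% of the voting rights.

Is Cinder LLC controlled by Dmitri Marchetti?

Dmitri holds 77% of Caldera, so Dmitri controls Caldera.
Dmitri and Caldera together hold 28% + 66% = 94% of Cinder, so Dmitri controls Cinder.

Yes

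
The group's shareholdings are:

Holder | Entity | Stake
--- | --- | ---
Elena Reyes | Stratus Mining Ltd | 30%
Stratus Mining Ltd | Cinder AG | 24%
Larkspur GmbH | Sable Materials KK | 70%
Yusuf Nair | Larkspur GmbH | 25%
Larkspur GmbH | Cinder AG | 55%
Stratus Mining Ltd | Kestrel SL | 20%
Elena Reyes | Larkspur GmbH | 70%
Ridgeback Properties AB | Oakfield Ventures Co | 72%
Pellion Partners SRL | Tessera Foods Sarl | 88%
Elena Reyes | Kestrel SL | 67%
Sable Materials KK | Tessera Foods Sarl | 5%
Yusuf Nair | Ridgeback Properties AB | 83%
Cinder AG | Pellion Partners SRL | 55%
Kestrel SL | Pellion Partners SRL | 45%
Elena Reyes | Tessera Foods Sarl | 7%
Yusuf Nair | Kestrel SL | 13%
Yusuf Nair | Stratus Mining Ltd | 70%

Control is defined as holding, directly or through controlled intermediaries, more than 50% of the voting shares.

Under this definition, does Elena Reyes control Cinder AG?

Elena holds 70% of Larkspur, so Elena controls Larkspur.
Larkspur holds 55% of Cinder, so Elena controls Cinder.

Yes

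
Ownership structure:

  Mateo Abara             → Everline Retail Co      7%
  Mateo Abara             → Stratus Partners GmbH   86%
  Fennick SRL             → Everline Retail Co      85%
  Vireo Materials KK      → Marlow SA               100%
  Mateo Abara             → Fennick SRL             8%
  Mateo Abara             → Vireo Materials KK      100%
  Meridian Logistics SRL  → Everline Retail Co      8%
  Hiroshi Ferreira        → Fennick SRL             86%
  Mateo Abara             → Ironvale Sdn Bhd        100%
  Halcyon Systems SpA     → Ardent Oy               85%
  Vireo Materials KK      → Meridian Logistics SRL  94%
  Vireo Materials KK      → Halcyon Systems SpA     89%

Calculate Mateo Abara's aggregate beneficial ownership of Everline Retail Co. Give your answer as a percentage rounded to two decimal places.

21.32%

Mateo reaches Everline along 3 paths.
Via Vireo → Meridian: 100% × 94% × 8% = 7.52%.
Via Fennick: 8% × 85% = 6.8%.
Direct stake: 7% = 7%.
Total: 7.52% + 6.8% + 7% = 21.32%.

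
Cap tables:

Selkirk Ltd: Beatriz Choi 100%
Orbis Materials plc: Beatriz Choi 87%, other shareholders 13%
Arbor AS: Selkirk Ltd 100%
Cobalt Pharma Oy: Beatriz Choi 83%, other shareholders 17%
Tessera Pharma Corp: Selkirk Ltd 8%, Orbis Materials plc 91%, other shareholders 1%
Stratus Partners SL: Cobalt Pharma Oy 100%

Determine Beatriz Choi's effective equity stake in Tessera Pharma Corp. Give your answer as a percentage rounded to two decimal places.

Beatriz reaches Tessera along 2 paths.
Via Selkirk: 100% × 8% = 8%.
Via Orbis: 87% × 91% = 79.17%.
Total: 8% + 79.17% = 87.17%.

87.17%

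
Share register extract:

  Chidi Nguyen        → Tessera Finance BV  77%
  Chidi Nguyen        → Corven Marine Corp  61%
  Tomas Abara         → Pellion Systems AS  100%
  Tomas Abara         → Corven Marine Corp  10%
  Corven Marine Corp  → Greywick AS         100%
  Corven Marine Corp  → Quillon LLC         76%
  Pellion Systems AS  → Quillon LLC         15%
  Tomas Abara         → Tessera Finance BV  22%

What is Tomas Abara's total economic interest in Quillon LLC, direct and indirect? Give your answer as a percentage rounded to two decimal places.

Tomas reaches Quillon along 2 paths.
Via Pellion: 100% × 15% = 15%.
Via Corven: 10% × 76% = 7.6%.
Total: 15% + 7.6% = 22.6%.
Rounded: 22.60%.

22.60%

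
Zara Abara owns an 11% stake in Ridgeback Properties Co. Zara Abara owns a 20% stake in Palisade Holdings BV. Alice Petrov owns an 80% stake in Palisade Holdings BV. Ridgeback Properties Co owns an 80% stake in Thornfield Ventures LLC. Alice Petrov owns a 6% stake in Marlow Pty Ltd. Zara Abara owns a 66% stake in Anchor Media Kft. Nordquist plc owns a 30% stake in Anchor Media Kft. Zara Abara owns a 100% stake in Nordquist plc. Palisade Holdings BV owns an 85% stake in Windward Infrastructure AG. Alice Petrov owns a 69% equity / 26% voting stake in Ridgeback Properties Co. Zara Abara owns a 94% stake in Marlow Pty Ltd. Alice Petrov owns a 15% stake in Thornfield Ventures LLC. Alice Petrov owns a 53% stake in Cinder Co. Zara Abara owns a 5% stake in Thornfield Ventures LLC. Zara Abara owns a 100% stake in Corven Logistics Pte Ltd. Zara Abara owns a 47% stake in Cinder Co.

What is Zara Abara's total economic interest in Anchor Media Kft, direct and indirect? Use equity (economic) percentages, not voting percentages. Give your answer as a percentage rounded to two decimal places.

Zara reaches Anchor along 2 paths.
Direct stake: 66% = 66%.
Via Nordquist: 100% × 30% = 30%.
Total: 66% + 30% = 96%.
Rounded: 96.00%.

96.00%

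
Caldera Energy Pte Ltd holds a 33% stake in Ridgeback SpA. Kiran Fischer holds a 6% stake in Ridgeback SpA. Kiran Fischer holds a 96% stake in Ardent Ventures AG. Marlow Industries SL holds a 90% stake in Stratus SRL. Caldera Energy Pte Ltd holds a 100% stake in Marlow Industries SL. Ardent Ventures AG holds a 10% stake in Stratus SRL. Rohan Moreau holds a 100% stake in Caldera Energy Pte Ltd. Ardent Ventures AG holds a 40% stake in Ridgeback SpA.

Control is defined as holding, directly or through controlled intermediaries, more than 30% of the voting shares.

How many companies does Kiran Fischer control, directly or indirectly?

2

Kiran holds 96% of Ardent, so Kiran controls Ardent.
Kiran and Ardent together hold 6% + 40% = 46% of Ridgeback, so Kiran controls Ridgeback.
No other company's threshold is met.
Kiran controls 2 companies.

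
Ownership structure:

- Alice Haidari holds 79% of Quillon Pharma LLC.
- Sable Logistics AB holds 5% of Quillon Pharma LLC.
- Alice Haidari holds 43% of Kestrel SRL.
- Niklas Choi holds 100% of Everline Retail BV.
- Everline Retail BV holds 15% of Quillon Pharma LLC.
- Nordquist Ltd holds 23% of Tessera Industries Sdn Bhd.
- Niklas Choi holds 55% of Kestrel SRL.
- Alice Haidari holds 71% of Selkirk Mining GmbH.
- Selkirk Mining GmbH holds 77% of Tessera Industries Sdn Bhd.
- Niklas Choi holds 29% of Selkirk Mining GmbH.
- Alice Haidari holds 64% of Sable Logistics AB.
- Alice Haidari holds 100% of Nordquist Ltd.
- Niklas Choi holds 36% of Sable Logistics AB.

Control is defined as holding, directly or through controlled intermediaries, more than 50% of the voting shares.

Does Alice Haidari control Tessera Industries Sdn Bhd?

Alice holds 100% of Nordquist, so Alice controls Nordquist.
Alice holds 71% of Selkirk, so Alice controls Selkirk.
Nordquist and Selkirk together hold 23% + 77% = 100% of Tessera, so Alice controls Tessera.

Yes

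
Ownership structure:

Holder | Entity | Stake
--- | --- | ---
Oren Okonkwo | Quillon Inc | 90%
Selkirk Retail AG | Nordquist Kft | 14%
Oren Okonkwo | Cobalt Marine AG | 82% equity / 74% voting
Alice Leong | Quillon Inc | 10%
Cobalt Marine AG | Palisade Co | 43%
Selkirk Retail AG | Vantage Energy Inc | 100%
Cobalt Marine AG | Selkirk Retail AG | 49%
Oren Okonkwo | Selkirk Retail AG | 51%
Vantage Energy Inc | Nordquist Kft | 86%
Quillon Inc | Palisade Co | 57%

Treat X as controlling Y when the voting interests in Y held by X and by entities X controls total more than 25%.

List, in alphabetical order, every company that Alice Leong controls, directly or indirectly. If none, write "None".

None

Alice's largest direct stake is 10% in Quillon, which does not meet the threshold.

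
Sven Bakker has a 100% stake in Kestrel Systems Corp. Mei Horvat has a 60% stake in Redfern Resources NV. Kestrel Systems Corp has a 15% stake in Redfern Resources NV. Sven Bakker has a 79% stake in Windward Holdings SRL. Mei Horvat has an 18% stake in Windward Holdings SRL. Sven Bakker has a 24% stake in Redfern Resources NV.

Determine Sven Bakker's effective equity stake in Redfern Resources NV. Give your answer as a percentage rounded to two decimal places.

Sven reaches Redfern along 2 paths.
Direct stake: 24% = 24%.
Via Kestrel: 100% × 15% = 15%.
Total: 24% + 15% = 39%.
Rounded: 39.00%.

39.00%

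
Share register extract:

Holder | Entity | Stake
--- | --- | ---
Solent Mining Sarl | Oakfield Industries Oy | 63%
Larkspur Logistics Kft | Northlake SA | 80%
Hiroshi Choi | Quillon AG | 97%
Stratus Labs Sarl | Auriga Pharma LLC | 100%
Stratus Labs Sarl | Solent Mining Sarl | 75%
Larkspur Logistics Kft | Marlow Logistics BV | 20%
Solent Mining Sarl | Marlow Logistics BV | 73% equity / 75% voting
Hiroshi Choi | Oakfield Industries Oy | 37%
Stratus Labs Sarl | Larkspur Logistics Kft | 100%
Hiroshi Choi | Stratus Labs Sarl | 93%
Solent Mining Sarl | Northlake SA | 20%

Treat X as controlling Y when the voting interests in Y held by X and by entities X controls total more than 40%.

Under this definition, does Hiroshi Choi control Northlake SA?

Yes

Hiroshi holds 93% of Stratus, so Hiroshi controls Stratus.
Stratus holds 75% of Solent, so Hiroshi controls Solent.
Stratus holds 100% of Larkspur, so Hiroshi controls Larkspur.
Larkspur and Solent together hold 80% + 20% = 100% of Northlake, so Hiroshi controls Northlake.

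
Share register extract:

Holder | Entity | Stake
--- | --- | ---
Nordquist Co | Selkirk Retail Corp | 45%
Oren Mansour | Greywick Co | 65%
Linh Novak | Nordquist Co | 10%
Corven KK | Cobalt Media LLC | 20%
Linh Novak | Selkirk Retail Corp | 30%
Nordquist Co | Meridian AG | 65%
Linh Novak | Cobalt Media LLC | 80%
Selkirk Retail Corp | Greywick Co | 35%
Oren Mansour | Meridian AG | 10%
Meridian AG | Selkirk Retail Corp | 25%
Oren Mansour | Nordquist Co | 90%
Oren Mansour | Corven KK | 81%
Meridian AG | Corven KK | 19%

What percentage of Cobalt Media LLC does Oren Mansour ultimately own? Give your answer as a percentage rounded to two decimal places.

Oren reaches Cobalt along 3 paths.
Via Meridian → Corven: 10% × 19% × 20% = 0.38%.
Via Nordquist → Meridian → Corven: 90% × 65% × 19% × 20% = 2.223%.
Via Corven: 81% × 20% = 16.2%.
Total: 0.38% + 2.223% + 16.2% = 18.803%.
Rounded: 18.80%.

18.80%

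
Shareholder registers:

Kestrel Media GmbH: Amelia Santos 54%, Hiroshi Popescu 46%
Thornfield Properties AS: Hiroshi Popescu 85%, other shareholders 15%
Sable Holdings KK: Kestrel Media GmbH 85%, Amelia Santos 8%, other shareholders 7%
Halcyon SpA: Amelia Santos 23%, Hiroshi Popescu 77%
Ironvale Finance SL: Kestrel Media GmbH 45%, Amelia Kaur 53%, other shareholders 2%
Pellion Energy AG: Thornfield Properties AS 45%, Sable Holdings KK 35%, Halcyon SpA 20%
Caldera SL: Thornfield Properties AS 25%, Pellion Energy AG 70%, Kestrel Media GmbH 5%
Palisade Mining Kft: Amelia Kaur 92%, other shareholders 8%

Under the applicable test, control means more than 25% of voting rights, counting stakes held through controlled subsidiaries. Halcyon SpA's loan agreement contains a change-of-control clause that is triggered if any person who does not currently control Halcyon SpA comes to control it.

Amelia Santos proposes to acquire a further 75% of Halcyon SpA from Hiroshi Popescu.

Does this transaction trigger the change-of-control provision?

Yes

The purchase adds only to Amelia Santos's holdings (Hiroshi's stake shrinks), so Amelia Santos is the only person who could newly come to control Halcyon.
Amelia Santos holds 54% of Kestrel, so Amelia Santos controls Kestrel.
Kestrel and Amelia Santos together hold 85% + 8% = 93% of Sable, so Amelia Santos controls Sable.
Kestrel holds 45% of Ironvale, so Amelia Santos controls Ironvale.
Sable holds 35% of Pellion, so Amelia Santos controls Pellion.
Pellion and Kestrel together hold 70% + 5% = 75% of Caldera, so Amelia Santos controls Caldera.
In Halcyon, Amelia Santos's side holds only 23%, not > 25%.
So before the transaction, Amelia Santos does not control Halcyon.
After the purchase, Amelia Santos's direct stake in Halcyon rises to 23% + 75% = 98%, and Hiroshi's stake falls to 2%.
Amelia Santos holds 98% of Halcyon, so Amelia Santos controls Halcyon.
Amelia Santos did not control Halcyon before and does after, so the clause is triggered.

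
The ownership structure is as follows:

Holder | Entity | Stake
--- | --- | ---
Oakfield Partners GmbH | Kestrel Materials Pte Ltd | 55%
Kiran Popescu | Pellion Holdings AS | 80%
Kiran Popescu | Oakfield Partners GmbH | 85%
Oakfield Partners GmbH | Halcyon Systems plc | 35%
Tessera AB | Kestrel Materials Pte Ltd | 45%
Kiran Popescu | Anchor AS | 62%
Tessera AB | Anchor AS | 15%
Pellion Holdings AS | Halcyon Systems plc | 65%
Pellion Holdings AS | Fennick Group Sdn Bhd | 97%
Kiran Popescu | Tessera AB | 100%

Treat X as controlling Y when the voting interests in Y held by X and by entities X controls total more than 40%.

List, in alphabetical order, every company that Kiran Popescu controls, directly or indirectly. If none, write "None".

Kiran holds 85% of Oakfield, so Kiran controls Oakfield.
Kiran holds 100% of Tessera, so Kiran controls Tessera.
Kiran and Tessera together hold 62% + 15% = 77% of Anchor, so Kiran controls Anchor.
Kiran holds 80% of Pellion, so Kiran controls Pellion.
Oakfield and Pellion together hold 35% + 65% = 100% of Halcyon, so Kiran controls Halcyon.
Oakfield and Tessera together hold 55% + 45% = 100% of Kestrel, so Kiran controls Kestrel.
Pellion holds 97% of Fennick, so Kiran controls Fennick.

Anchor AS, Fennick Group Sdn Bhd, Halcyon Systems plc, Kestrel Materials Pte Ltd, Oakfield Partners GmbH, Pellion Holdings AS, Tessera AB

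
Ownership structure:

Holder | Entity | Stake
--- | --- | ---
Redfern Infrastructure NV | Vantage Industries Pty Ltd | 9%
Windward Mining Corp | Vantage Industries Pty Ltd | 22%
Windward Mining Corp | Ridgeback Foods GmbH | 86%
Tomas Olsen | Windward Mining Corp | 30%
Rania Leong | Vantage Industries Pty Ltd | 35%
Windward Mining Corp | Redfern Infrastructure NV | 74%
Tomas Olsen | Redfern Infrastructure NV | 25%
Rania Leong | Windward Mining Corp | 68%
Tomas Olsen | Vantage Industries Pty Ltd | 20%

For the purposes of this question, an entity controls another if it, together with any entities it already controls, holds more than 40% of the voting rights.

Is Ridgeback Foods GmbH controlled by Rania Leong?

Rania holds 68% of Windward, so Rania controls Windward.
Windward holds 86% of Ridgeback, so Rania controls Ridgeback.

Yes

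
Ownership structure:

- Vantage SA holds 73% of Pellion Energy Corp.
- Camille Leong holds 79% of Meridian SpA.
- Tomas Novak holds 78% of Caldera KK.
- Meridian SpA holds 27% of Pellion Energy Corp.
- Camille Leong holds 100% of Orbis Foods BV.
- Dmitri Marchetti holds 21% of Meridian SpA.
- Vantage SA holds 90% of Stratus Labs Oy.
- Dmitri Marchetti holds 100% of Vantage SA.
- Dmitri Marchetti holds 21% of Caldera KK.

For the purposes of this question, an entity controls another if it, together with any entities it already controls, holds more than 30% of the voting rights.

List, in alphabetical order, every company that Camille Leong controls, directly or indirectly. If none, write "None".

Meridian SpA, Orbis Foods BV

Camille holds 100% of Orbis, so Camille controls Orbis.
Camille holds 79% of Meridian, so Camille controls Meridian.
No other company's threshold is met.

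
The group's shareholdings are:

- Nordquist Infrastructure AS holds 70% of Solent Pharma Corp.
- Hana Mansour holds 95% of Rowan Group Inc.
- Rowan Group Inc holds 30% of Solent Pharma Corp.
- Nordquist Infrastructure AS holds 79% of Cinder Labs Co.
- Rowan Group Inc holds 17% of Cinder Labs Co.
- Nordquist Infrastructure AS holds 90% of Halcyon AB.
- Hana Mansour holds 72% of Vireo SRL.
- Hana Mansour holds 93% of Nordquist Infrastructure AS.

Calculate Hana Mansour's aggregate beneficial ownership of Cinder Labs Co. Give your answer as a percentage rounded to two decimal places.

Hana reaches Cinder along 2 paths.
Via Nordquist: 93% × 79% = 73.47%.
Via Rowan: 95% × 17% = 16.15%.
Total: 73.47% + 16.15% = 89.62%.

89.62%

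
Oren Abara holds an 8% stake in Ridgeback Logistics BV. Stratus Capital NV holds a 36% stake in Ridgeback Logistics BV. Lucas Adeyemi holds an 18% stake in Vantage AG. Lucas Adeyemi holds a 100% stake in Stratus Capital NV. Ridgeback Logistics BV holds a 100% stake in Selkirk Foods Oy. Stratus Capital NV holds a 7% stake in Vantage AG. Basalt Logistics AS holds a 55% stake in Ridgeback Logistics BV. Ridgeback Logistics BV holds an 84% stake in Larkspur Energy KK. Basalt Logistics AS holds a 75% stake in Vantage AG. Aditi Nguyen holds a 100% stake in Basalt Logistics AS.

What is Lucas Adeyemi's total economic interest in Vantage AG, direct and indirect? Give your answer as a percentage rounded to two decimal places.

25.00%

Lucas reaches Vantage along 2 paths.
Direct stake: 18% = 18%.
Via Stratus: 100% × 7% = 7%.
Total: 18% + 7% = 25%.
Rounded: 25.00%.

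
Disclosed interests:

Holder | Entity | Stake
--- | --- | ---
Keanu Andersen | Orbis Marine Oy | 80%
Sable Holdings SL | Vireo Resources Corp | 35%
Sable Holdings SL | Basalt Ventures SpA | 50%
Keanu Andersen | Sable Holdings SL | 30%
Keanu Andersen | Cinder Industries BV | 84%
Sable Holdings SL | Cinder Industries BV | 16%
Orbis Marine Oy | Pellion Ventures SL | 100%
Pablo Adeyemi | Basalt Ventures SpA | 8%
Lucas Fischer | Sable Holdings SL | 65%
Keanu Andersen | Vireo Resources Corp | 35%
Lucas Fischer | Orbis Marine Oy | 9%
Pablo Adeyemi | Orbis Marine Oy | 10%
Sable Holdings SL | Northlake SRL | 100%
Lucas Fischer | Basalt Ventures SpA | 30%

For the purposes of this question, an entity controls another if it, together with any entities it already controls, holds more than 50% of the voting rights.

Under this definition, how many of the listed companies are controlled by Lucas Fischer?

Lucas holds 65% of Sable, so Lucas controls Sable.
Sable holds 100% of Northlake, so Lucas controls Northlake.
Lucas and Sable together hold 30% + 50% = 80% of Basalt, so Lucas controls Basalt.
No other company's threshold is met.
Lucas controls 3 companies.

3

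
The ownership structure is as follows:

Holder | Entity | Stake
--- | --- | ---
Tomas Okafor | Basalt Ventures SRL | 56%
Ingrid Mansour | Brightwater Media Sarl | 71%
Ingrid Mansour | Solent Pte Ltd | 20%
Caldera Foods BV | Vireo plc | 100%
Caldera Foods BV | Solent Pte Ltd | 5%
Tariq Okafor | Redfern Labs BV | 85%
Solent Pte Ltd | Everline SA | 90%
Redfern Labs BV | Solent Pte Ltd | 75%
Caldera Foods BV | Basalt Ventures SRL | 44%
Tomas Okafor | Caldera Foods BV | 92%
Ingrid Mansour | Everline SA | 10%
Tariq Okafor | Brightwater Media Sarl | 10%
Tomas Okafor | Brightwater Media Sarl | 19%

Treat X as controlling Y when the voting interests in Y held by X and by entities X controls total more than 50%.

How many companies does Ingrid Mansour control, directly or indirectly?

1

Ingrid holds 71% of Brightwater, so Ingrid controls Brightwater.
No other company's threshold is met.
Ingrid controls 1 company.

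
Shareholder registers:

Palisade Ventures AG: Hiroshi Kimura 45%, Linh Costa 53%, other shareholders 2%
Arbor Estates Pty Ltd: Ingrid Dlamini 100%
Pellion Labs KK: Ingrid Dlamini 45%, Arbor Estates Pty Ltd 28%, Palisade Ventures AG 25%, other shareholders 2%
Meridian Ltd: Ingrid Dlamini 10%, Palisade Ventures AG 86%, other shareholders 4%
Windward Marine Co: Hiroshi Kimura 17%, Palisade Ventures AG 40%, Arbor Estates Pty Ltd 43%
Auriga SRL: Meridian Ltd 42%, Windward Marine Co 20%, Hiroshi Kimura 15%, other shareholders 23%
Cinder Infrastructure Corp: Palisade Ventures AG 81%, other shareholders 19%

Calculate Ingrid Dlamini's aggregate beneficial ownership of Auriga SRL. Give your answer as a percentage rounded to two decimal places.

Ingrid reaches Auriga along 2 paths.
Via Meridian: 10% × 42% = 4.2%.
Via Arbor → Windward: 100% × 43% × 20% = 8.6%.
Total: 4.2% + 8.6% = 12.8%.
Rounded: 12.80%.

12.80%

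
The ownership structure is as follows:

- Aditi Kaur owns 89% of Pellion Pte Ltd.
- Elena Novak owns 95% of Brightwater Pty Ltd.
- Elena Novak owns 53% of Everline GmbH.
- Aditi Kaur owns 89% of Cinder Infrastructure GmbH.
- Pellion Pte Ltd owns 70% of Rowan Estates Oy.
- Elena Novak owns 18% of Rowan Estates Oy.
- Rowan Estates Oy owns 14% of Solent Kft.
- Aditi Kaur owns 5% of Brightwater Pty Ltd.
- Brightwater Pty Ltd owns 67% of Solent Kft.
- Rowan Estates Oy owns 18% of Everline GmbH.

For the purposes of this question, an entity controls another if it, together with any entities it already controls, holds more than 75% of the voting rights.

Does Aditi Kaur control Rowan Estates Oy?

Aditi holds 89% of Pellion, so Aditi controls Pellion.
Aditi holds 89% of Cinder, so Aditi controls Cinder.
In Rowan, Aditi's side holds only 70%, not > 75%.
So Aditi does not control Rowan.

No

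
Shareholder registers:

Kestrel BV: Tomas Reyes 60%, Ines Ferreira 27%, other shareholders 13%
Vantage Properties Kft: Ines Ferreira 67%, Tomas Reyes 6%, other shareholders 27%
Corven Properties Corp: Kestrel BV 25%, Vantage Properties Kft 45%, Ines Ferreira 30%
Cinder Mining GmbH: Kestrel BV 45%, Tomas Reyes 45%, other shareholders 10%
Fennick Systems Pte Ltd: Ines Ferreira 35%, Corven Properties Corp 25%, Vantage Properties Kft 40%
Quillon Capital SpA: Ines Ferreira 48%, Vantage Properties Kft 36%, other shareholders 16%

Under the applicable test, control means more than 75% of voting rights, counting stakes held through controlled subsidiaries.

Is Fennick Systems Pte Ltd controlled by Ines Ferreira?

Ines's largest direct stake is 67% in Vantage, which does not meet the threshold, so Ines controls no company.
In Fennick, Ines's side holds only 35%, not > 75%.
So Ines does not control Fennick.

No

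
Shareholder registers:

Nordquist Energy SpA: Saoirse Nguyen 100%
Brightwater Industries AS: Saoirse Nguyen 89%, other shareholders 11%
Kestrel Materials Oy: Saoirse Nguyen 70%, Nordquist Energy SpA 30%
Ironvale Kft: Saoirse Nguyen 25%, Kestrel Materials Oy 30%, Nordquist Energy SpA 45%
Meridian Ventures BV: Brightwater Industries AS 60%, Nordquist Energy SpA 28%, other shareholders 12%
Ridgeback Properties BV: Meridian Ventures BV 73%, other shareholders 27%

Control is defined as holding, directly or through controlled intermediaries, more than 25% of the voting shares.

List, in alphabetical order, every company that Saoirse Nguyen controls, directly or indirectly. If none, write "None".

Saoirse holds 100% of Nordquist, so Saoirse controls Nordquist.
Saoirse holds 89% of Brightwater, so Saoirse controls Brightwater.
Saoirse and Nordquist together hold 70% + 30% = 100% of Kestrel, so Saoirse controls Kestrel.
Saoirse and Kestrel and Nordquist together hold 25% + 30% + 45% = 100% of Ironvale, so Saoirse controls Ironvale.
Brightwater and Nordquist together hold 60% + 28% = 88% of Meridian, so Saoirse controls Meridian.
Meridian holds 73% of Ridgeback, so Saoirse controls Ridgeback.

Brightwater Industries AS, Ironvale Kft, Kestrel Materials Oy, Meridian Ventures BV, Nordquist Energy SpA, Ridgeback Properties BV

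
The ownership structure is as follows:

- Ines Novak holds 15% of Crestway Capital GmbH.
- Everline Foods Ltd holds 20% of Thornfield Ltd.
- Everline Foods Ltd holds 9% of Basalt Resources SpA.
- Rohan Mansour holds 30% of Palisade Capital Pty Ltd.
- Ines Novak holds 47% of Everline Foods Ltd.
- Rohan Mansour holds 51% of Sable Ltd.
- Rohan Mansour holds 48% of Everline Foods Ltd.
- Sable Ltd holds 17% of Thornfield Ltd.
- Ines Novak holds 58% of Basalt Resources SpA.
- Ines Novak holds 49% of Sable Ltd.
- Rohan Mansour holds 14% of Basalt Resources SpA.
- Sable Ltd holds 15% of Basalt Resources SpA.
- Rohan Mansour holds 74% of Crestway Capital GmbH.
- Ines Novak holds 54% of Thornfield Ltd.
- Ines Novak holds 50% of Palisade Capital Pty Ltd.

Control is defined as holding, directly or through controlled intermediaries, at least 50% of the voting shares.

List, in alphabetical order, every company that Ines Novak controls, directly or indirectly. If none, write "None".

Basalt Resources SpA, Palisade Capital Pty Ltd, Thornfield Ltd

Ines holds 58% of Basalt, so Ines controls Basalt.
Ines holds 54% of Thornfield, so Ines controls Thornfield.
Ines holds 50% of Palisade, so Ines controls Palisade.
No other company's threshold is met.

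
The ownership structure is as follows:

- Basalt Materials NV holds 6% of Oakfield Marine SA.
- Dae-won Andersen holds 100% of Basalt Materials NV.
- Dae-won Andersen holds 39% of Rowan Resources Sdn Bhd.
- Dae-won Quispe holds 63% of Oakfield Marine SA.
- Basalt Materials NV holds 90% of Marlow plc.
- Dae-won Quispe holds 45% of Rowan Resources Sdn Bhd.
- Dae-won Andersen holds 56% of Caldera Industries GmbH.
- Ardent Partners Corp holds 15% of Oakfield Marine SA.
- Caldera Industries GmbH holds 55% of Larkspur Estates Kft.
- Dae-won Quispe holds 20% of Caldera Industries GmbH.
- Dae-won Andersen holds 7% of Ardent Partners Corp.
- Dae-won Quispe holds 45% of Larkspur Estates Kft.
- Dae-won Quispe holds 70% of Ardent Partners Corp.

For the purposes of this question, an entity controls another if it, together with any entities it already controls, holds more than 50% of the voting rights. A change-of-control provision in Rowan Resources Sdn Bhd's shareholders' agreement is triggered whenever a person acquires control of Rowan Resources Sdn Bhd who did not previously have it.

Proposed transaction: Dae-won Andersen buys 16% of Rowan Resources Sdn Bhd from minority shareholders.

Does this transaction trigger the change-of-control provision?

The purchase changes only Dae-won Andersen's holdings, so Dae-won Andersen is the only person who could newly come to control Rowan.
Dae-won Andersen holds 56% of Caldera, so Dae-won Andersen controls Caldera.
Dae-won Andersen holds 100% of Basalt, so Dae-won Andersen controls Basalt.
Basalt holds 90% of Marlow, so Dae-won Andersen controls Marlow.
Caldera holds 55% of Larkspur, so Dae-won Andersen controls Larkspur.
In Rowan, Dae-won Andersen's side holds only 39%, not > 50%.
So before the transaction, Dae-won Andersen does not control Rowan.
After the purchase, Dae-won Andersen's direct stake in Rowan rises to 39% + 16% = 55%.
Dae-won Andersen holds 55% of Rowan, so Dae-won Andersen controls Rowan.
Dae-won Andersen did not control Rowan before and does after, so the clause is triggered.

Yes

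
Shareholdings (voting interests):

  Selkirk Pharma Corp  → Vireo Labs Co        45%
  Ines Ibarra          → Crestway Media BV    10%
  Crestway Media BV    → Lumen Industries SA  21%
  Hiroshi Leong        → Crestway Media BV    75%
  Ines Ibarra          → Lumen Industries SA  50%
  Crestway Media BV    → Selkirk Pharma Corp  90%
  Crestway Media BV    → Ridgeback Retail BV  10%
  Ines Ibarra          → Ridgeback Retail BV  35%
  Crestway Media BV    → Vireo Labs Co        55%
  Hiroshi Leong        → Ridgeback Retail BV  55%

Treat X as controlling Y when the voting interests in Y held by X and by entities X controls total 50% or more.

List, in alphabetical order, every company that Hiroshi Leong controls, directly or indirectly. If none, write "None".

Crestway Media BV, Ridgeback Retail BV, Selkirk Pharma Corp, Vireo Labs Co

Hiroshi holds 75% of Crestway, so Hiroshi controls Crestway.
Crestway holds 90% of Selkirk, so Hiroshi controls Selkirk.
Crestway and Hiroshi together hold 10% + 55% = 65% of Ridgeback, so Hiroshi controls Ridgeback.
Selkirk and Crestway together hold 45% + 55% = 100% of Vireo, so Hiroshi controls Vireo.
No other company's threshold is met.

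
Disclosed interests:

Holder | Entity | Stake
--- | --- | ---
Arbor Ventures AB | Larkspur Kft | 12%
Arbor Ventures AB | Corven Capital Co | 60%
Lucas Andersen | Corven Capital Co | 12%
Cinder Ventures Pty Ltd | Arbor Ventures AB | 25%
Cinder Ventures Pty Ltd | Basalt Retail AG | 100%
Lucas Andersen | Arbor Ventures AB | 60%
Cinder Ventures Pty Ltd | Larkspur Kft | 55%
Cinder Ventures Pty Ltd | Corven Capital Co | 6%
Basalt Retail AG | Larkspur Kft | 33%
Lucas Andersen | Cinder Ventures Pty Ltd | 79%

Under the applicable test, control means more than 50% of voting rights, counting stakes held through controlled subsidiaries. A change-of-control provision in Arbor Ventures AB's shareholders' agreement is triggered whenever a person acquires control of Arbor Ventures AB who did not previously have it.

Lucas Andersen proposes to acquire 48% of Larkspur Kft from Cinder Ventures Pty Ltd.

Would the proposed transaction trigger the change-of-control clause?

No

The purchase adds only to Lucas's holdings (Cinder's stake shrinks), so Lucas is the only person who could newly come to control Arbor.
Lucas holds 79% of Cinder, so Lucas controls Cinder.
Lucas and Cinder together hold 60% + 25% = 85% of Arbor, so Lucas controls Arbor.
So Lucas already controls Arbor before the transaction.
After the purchase, Lucas holds 48% of Larkspur directly, and Cinder's stake falls to 7%.
Lucas controlled Arbor already, so this is not a new person acquiring control; every other person's position is unchanged or reduced.
No new person acquires control, so the clause is not triggered.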